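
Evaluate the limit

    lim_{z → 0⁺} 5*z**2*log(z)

This is a 0·(−∞) form. Rewrite as 5·ln(z) / z^(−2) and apply L'Hôpital:
the derivative quotient is 5·(1/z) / (−2·z^(−3)) = (-5/2)·z^2 → 0.

0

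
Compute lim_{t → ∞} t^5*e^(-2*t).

0

Write as t^5/e^{2t}, an ∞/∞ form.
Exponential growth dominates any polynomial, so repeated L'Hôpital (or the standard result) gives 0.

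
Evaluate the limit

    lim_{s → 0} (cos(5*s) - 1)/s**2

Direct substitution gives 0/0.
Apply L'Hôpital: lim (-5*sin(5*s))/(2*s), still 0/0.
After 2 applications of L'Hôpital's rule the quotient is (-25*cos(5*s))/(2); substituting s = 0 gives -25/2.

-25/2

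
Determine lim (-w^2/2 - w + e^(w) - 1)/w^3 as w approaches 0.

1/6

Direct substitution gives 0/0.
Apply L'Hôpital: lim (-w + e^(w) - 1)/(3*w^2), still 0/0.
Apply L'Hôpital: lim (e^(w) - 1)/(6*w), still 0/0.
After 3 applications of L'Hôpital's rule the quotient is (e^(w))/(6); substituting w = 0 gives 1/6.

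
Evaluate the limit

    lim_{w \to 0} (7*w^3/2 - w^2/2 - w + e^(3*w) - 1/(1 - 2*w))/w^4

-101/8

Substitution gives 0/0 (the numerator vanishes to order 4).
Expand each term to order w^4: the coefficient of w^4 in e^(3w) is 27/8 and in −1/(1 - 2w) is -16.
Lower-order terms cancel with the polynomial part, so the numerator is (-101/8)·w^4 + o(w^4), and the limit is (-101/8)/(1) = -101/8.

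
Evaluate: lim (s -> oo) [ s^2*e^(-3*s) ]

Write as s^2/e^{3s}, an ∞/∞ form.
Exponential growth dominates any polynomial, so repeated L'Hôpital (or the standard result) gives 0.

0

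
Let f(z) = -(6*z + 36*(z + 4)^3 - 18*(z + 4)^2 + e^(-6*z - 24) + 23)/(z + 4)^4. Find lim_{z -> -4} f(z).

Direct substitution gives 0/0.
Apply L'Hôpital: lim (-36*z + 108*(z + 4)^2 - 6*e^(-6*z - 24) - 138)/(-4*(z + 4)^3), still 0/0.
Apply L'Hôpital: lim (216*z + 36*e^(-6*z - 24) + 828)/(-12*(z + 4)^2), still 0/0.
Apply L'Hôpital: lim (216 - 216*e^(-6*z - 24))/(-24*z - 96), still 0/0.
After 4 applications of L'Hôpital's rule the quotient is (1296*e^(-6*z - 24))/(-24); substituting z = -4 gives -54.

-54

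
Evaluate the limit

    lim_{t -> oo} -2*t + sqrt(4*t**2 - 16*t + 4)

This has the form ∞ − ∞. Multiply and divide by the conjugate √(4*t^2 - 16*t + 4) + 2t.
That gives (-16t + 4) / (√(4*t^2 - 16*t + 4) + 2t).
Divide numerator and denominator by t: the limit is -16/(2·2) = -4.

-4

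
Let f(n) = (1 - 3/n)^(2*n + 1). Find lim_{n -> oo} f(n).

e^(-6)

Let L be the limit and take ln: ln L = lim (2n + 1)·ln(1 - 3/n) = lim (2n + 1)·(-3/n + O(1/n²)) = -6.
Hence L = e^(-6).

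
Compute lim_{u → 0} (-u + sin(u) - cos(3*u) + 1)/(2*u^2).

9/4

Substitution gives 0/0; apply L'Hôpital's rule 2 times.
After differentiating numerator and denominator 2 times the quotient is (-sin(u) + 9*cos(3*u))/(4); at u = 0 this is 9/4.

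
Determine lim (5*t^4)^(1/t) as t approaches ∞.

1

Base → ∞ and exponent → 0: an ∞^0 form.
Take logs: (1/t)·ln(5·t^4) = (ln 5 + 4·ln t)/t → 0.
So the limit is e^0 = 1.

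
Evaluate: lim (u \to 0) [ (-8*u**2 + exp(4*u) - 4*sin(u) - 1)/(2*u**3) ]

Substitution gives 0/0; apply L'Hôpital's rule 3 times.
After differentiating numerator and denominator 3 times the quotient is (64*e^(4*u) + 4*cos(u))/(12); at u = 0 this is 17/3.

17/3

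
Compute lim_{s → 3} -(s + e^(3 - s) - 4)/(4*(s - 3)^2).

Direct substitution gives 0/0.
Apply L'Hôpital: lim (1 - e^(3 - s))/(24 - 8*s), still 0/0.
After 2 applications of L'Hôpital's rule the quotient is (e^(3 - s))/(-8); substituting s = 3 gives -1/8.

-1/8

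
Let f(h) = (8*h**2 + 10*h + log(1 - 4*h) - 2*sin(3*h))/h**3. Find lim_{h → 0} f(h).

Substitution gives 0/0 (the numerator vanishes to order 3).
Expand each term to order h^3: the coefficient of h^3 in -2·sin(3h) is 9 and in ln(1 - 4h) is -64/3.
Lower-order terms cancel with the polynomial part, so the numerator is (-37/3)·h^3 + o(h^3), and the limit is (-37/3)/(1) = -37/3.

-37/3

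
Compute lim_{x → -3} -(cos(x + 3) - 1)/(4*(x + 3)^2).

Direct substitution gives 0/0.
Apply L'Hôpital: lim (-sin(x + 3))/(-8*x - 24), still 0/0.
After 2 applications of L'Hôpital's rule the quotient is (-cos(x + 3))/(-8); substituting x = -3 gives 1/8.

1/8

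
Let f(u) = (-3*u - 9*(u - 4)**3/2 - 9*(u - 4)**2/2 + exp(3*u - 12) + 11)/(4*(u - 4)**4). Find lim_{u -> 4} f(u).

27/32

Direct substitution gives 0/0.
Apply L'Hôpital: lim (-9*u - 27*(u - 4)^2/2 + 3*e^(3*u - 12) + 33)/(16*(u - 4)^3), still 0/0.
Apply L'Hôpital: lim (-27*u + 9*e^(3*u - 12) + 99)/(48*(u - 4)^2), still 0/0.
Apply L'Hôpital: lim (27*e^(3*u - 12) - 27)/(96*u - 384), still 0/0.
After 4 applications of L'Hôpital's rule the quotient is (81*e^(3*u - 12))/(96); substituting u = 4 gives 27/32.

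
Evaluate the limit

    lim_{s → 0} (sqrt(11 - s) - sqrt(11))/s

Substitution gives 0/0. Multiply numerator and denominator by the conjugate √(11 - s) + √11.
The numerator becomes (11 - s) − 11 = -s, so the expression simplifies to -1/(√(11 - s) + √11).
Letting s → 0 gives -1/(2√11) = -√(11)/22.

-√(11)/22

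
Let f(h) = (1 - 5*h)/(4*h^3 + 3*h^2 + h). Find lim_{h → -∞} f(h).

The denominator has degree 3 and the numerator degree 1. Dividing numerator and denominator by h^3 sends every term to 0 except the leading denominator term, so the limit is 0.

0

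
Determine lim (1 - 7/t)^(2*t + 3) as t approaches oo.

Write it as [(1 - 7/t)^t]^(2) · (1 - 7/t)^(3). The bracketed term tends to e^(-7) and the second factor to 1, so the limit is e^(-14).

e^(-14)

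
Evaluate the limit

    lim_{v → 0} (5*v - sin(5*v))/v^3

Direct substitution gives 0/0.
Apply L'Hôpital: lim (5 - 5*cos(5*v))/(3*v^2), still 0/0.
Apply L'Hôpital: lim (25*sin(5*v))/(6*v), still 0/0.
After 3 applications of L'Hôpital's rule the quotient is (125*cos(5*v))/(6); substituting v = 0 gives 125/6.

125/6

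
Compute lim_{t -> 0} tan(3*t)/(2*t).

Substitution gives 0/0.
Since tan(u)/u → 1 as u → 0, tan(3t)/(3t) → 1 and the limit is 3/2.

3/2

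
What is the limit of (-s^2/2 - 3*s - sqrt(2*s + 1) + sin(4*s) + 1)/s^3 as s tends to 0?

Substitution gives 0/0 (the numerator vanishes to order 3).
Expand each term to order s^3: the coefficient of s^3 in sin(4s) is -32/3 and in −√(1 + 2s) is -1/2.
Lower-order terms cancel with the polynomial part, so the numerator is (-67/6)·s^3 + o(s^3), and the limit is (-67/6)/(1) = -67/6.

-67/6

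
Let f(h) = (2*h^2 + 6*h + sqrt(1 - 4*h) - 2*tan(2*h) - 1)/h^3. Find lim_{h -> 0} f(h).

Substitution gives 0/0; apply L'Hôpital's rule 3 times.
After differentiating numerator and denominator 3 times the quotient is (-64*tan(2*h)^2/cos(2*h)^2 - 32/cos(2*h)^4 - 24/(1 - 4*h)^(5/2))/(6); at h = 0 this is -28/3.

-28/3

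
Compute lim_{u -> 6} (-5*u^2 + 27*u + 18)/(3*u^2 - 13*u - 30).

-33/23

At u = 6 both the top and bottom vanish — a removable singularity. Factoring out (u - 6) from each leaves (-5*u - 3)/(3*u + 5), which at u = 6 equals -33/23.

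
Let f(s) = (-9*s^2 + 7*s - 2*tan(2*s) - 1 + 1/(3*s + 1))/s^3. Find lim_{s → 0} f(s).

-97/3

Substitution gives 0/0 (the numerator vanishes to order 3).
Expand each term to order s^3: the coefficient of s^3 in 1/(1 + 3s) is -27 and in -2·tan(2s) is -16/3.
Lower-order terms cancel with the polynomial part, so the numerator is (-97/3)·s^3 + o(s^3), and the limit is (-97/3)/(1) = -97/3.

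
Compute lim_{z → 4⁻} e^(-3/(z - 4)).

As z → 4⁻, -3/(z - 4) → +∞, so e^(-3/(z - 4)) → ∞.

∞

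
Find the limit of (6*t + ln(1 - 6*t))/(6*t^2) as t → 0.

-3

Direct substitution gives 0/0.
Apply L'Hôpital: lim (6 - 6/(1 - 6*t))/(12*t), still 0/0.
After 2 applications of L'Hôpital's rule the quotient is (-36/(1 - 6*t)^2)/(12); substituting t = 0 gives -3.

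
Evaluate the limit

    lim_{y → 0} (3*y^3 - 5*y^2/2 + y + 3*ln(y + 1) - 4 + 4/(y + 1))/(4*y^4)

Substitution gives 0/0; apply L'Hôpital's rule 4 times.
After differentiating numerator and denominator 4 times the quotient is (6*(13 - 3*y)/(y + 1)^5)/(96); at y = 0 this is 13/16.

13/16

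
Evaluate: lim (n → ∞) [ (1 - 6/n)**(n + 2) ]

Write it as [(1 - 6/n)^n]^(1) · (1 - 6/n)^(2). The bracketed term tends to e^(-6) and the second factor to 1, so the limit is e^(-6).

e^(-6)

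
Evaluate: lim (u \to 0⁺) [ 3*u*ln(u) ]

This is a 0·(−∞) form. Rewrite as 3·ln(u) / u^(−1) and apply L'Hôpital:
the derivative quotient is 3·(1/u) / (−1·u^(−2)) = (-3/1)·u^1 → 0.

0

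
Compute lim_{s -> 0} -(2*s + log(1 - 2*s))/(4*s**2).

Direct substitution gives 0/0.
Apply L'Hôpital: lim (2 - 2/(1 - 2*s))/(-8*s), still 0/0.
After 2 applications of L'Hôpital's rule the quotient is (-4/(1 - 2*s)^2)/(-8); substituting s = 0 gives 1/2.

1/2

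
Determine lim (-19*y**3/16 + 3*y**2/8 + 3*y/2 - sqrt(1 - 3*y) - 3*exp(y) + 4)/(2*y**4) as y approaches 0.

Substitution gives 0/0; apply L'Hôpital's rule 4 times.
After differentiating numerator and denominator 4 times the quotient is (-3*e^(y) + 1215/(16*(1 - 3*y)^(7/2)))/(48); at y = 0 this is 389/256.

389/256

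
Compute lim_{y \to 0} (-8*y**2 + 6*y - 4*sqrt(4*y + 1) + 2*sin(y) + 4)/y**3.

-49/3

Substitution gives 0/0 (the numerator vanishes to order 3).
Expand each term to order y^3: the coefficient of y^3 in -4·√(1 + 4y) is -16 and in 2·sin(y) is -1/3.
Lower-order terms cancel with the polynomial part, so the numerator is (-49/3)·y^3 + o(y^3), and the limit is (-49/3)/(1) = -49/3.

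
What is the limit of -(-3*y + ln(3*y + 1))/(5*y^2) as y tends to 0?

9/10

Direct substitution gives 0/0.
Apply L'Hôpital: lim (-3 + 3/(3*y + 1))/(-10*y), still 0/0.
After 2 applications of L'Hôpital's rule the quotient is (-9/(3*y + 1)^2)/(-10); substituting y = 0 gives 9/10.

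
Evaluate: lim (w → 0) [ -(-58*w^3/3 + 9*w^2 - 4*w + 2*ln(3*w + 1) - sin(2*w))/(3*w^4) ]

27/2

Substitution gives 0/0; apply L'Hôpital's rule 4 times.
After differentiating numerator and denominator 4 times the quotient is (-16*sin(2*w) - 972/(3*w + 1)^4)/(-72); at w = 0 this is 27/2.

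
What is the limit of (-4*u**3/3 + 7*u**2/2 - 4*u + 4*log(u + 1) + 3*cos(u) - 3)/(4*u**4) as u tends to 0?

Substitution gives 0/0; apply L'Hôpital's rule 4 times.
After differentiating numerator and denominator 4 times the quotient is (3*cos(u) - 24/(u + 1)^4)/(96); at u = 0 this is -7/32.

-7/32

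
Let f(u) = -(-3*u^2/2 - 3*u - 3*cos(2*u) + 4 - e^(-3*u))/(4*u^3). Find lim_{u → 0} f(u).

Substitution gives 0/0; apply L'Hôpital's rule 3 times.
After differentiating numerator and denominator 3 times the quotient is (-24*sin(2*u) + 27*e^(-3*u))/(-24); at u = 0 this is -9/8.

-9/8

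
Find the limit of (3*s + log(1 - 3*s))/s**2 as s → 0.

-9/2

Direct substitution gives 0/0.
Apply L'Hôpital: lim (3 - 3/(1 - 3*s))/(2*s), still 0/0.
After 2 applications of L'Hôpital's rule the quotient is (-9/(1 - 3*s)^2)/(2); substituting s = 0 gives -9/2.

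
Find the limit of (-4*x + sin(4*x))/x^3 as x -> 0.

Direct substitution gives 0/0.
Apply L'Hôpital: lim (4*cos(4*x) - 4)/(3*x^2), still 0/0.
Apply L'Hôpital: lim (-16*sin(4*x))/(6*x), still 0/0.
After 3 applications of L'Hôpital's rule the quotient is (-64*cos(4*x))/(6); substituting x = 0 gives -32/3.

-32/3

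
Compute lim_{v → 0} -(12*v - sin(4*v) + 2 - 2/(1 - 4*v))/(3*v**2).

Substitution gives 0/0 (the numerator vanishes to order 2).
Expand each term to order v^2: the coefficient of v^2 in −sin(4v) is 0 and in -2·1/(1 - 4v) is -32.
Lower-order terms cancel with the polynomial part, so the numerator is (-32)·v^2 + o(v^2), and the limit is (-32)/(-3) = 32/3.

32/3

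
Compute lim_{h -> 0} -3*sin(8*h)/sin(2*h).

Substitution gives 0/0.
Divide numerator and denominator by h: sin(8h)/h → 8 and sin(2h)/h → 2, so the limit is -3·8/2 = -12.

-12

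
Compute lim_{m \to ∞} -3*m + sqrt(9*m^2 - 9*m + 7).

-3/2

This has the form ∞ − ∞. Multiply and divide by the conjugate √(9*m^2 - 9*m + 7) + 3m.
That gives (-9m + 7) / (√(9*m^2 - 9*m + 7) + 3m).
Divide numerator and denominator by m: the limit is -9/(2·3) = -3/2.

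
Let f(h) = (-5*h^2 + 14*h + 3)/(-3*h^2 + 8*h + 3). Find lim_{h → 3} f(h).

Direct substitution gives 0/0, so factor. Both numerator and denominator have (h - 3) as a factor.
After cancelling, the expression reduces to (-5*h - 1)/(-3*h - 1).
Substituting h = 3 gives 8/5.

8/5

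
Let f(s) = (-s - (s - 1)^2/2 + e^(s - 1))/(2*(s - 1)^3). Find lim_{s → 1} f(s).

1/12

Direct substitution gives 0/0.
Apply L'Hôpital: lim (-s + e^(s - 1))/(6*(s - 1)^2), still 0/0.
Apply L'Hôpital: lim (e^(s - 1) - 1)/(12*s - 12), still 0/0.
After 3 applications of L'Hôpital's rule the quotient is (e^(s - 1))/(12); substituting s = 1 gives 1/12.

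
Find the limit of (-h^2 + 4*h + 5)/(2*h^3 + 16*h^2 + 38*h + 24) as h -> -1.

Direct substitution gives 0/0, so factor. Both numerator and denominator have (h + 1) as a factor.
After cancelling, the expression reduces to (5 - h)/(2*h^2 + 14*h + 24).
Substituting h = -1 gives 1/2.

1/2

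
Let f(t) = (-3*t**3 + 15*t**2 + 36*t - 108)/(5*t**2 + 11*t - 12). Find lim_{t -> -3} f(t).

Since t = -3 makes numerator and denominator zero, (t + 3) divides both.
Cancelling it gives (-3*t^2 + 24*t - 36)/(5*t - 4); now plug in t = -3 to get 135/19.

135/19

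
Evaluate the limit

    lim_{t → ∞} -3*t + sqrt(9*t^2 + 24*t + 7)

4

This has the form ∞ − ∞. Multiply and divide by the conjugate √(9*t^2 + 24*t + 7) + 3t.
That gives (24t + 7) / (√(9*t^2 + 24*t + 7) + 3t).
Divide numerator and denominator by t: the limit is 24/(2·3) = 4.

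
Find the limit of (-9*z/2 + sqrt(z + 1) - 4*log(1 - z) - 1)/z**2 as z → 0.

15/8

Substitution gives 0/0; apply L'Hôpital's rule 2 times.
After differentiating numerator and denominator 2 times the quotient is (-1/(4*(z + 1)^(3/2)) + 4/(z - 1)^2)/(2); at z = 0 this is 15/8.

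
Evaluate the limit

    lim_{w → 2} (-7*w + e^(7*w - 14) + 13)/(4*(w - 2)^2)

49/8

Direct substitution gives 0/0.
Apply L'Hôpital: lim (7*e^(7*w - 14) - 7)/(8*w - 16), still 0/0.
After 2 applications of L'Hôpital's rule the quotient is (49*e^(7*w - 14))/(8); substituting w = 2 gives 49/8.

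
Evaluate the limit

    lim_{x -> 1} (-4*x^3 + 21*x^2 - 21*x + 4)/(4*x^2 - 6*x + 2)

Direct substitution gives 0/0, so factor. Both numerator and denominator have (x - 1) as a factor.
After cancelling, the expression reduces to (-4*x^2 + 17*x - 4)/(4*x - 2).
Substituting x = 1 gives 9/2.

9/2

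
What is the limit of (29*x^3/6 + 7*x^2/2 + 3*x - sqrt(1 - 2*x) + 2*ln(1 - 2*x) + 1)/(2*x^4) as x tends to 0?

-59/16

Substitution gives 0/0; apply L'Hôpital's rule 4 times.
After differentiating numerator and denominator 4 times the quotient is (-192/(2*x - 1)^4 + 15*(2*x - 1)^4/(1 - 2*x)^(15/2))/(48); at x = 0 this is -59/16.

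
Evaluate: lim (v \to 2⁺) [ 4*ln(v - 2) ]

-∞

As v → 2⁺, v - 2 → 0⁺ and ln(v - 2) → −∞.
Multiplying by 4 gives -∞.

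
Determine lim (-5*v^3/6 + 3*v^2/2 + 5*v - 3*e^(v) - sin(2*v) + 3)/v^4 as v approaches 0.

Substitution gives 0/0; apply L'Hôpital's rule 4 times.
After differentiating numerator and denominator 4 times the quotient is (-3*e^(v) - 16*sin(2*v))/(24); at v = 0 this is -1/8.

-1/8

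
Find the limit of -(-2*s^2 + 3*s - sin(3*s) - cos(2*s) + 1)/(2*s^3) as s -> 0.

Substitution gives 0/0; apply L'Hôpital's rule 3 times.
After differentiating numerator and denominator 3 times the quotient is (-8*sin(2*s) + 27*cos(3*s))/(-12); at s = 0 this is -9/4.

-9/4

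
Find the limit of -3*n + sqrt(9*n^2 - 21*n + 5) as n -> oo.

This has the form ∞ − ∞. Multiply and divide by the conjugate √(9*n^2 - 21*n + 5) + 3n.
That gives (-21n + 5) / (√(9*n^2 - 21*n + 5) + 3n).
Divide numerator and denominator by n: the limit is -21/(2·3) = -7/2.

-7/2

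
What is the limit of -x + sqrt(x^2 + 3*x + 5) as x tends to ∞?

3/2

An ∞ − ∞ form. Rationalising with the conjugate, the difference becomes (3x + 5) / (√(x^2 + 3*x + 5) + x).
For large x the denominator behaves like 2·x, so the quotient tends to 3/2 = 3/2.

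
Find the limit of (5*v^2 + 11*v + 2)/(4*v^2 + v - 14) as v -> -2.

3/5

Direct substitution gives 0/0, so factor. Both numerator and denominator have (v + 2) as a factor.
After cancelling, the expression reduces to (5*v + 1)/(4*v - 7).
Substituting v = -2 gives 3/5.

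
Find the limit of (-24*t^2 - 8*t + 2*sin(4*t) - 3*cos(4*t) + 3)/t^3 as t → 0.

Substitution gives 0/0 (the numerator vanishes to order 3).
Expand each term to order t^3: the coefficient of t^3 in -3·cos(4t) is 0 and in 2·sin(4t) is -64/3.
Lower-order terms cancel with the polynomial part, so the numerator is (-64/3)·t^3 + o(t^3), and the limit is (-64/3)/(1) = -64/3.

-64/3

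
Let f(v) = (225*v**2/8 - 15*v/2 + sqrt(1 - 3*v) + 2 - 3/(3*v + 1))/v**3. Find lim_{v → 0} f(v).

1269/16

Substitution gives 0/0 (the numerator vanishes to order 3).
Expand each term to order v^3: the coefficient of v^3 in √(1 - 3v) is -27/16 and in -3·1/(1 + 3v) is 81.
Lower-order terms cancel with the polynomial part, so the numerator is (1269/16)·v^3 + o(v^3), and the limit is (1269/16)/(1) = 1269/16.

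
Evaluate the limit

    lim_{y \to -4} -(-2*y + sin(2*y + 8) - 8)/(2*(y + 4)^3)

2/3

Direct substitution gives 0/0.
Apply L'Hôpital: lim (2*cos(2*y + 8) - 2)/(-6*(y + 4)^2), still 0/0.
Apply L'Hôpital: lim (-4*sin(2*y + 8))/(-12*y - 48), still 0/0.
After 3 applications of L'Hôpital's rule the quotient is (-8*cos(2*y + 8))/(-12); substituting y = -4 gives 2/3.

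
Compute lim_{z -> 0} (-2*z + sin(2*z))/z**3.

Direct substitution gives 0/0.
Apply L'Hôpital: lim (2*cos(2*z) - 2)/(3*z^2), still 0/0.
Apply L'Hôpital: lim (-4*sin(2*z))/(6*z), still 0/0.
After 3 applications of L'Hôpital's rule the quotient is (-8*cos(2*z))/(6); substituting z = 0 gives -4/3.

-4/3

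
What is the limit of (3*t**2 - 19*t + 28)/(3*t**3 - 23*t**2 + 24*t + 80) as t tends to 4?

Since t = 4 makes numerator and denominator zero, (t - 4) divides both.
Cancelling it gives (3*t - 7)/(3*t^2 - 11*t - 20); now plug in t = 4 to get -5/16.

-5/16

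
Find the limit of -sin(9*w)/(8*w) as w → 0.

-9/8

Substitution gives 0/0.
Write it as (9/(-8))·sin(9w)/(9w); since sin(u)/u → 1, the limit is -9/8.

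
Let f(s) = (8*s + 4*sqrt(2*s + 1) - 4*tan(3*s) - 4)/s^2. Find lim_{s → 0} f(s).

-2

Substitution gives 0/0; apply L'Hôpital's rule 2 times.
After differentiating numerator and denominator 2 times the quotient is (-72*tan(3*s)/cos(3*s)^2 - 4/(2*s + 1)^(3/2))/(2); at s = 0 this is -2.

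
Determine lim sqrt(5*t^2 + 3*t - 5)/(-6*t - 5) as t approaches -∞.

For large |t|, √(5*t^2 + 3*t - 5) ≈ √5·|t| and the denominator ≈ -6t.
Since t → −∞, |t| = −t, giving −√5/(-6) = √(5)/6.

√(5)/6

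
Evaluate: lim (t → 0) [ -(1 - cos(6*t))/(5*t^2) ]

-18/5

Substitution gives 0/0.
Use (1 − cos u)/u² → 1/2 with u = 6t: the limit is 6²/(2·(-5)) = -18/5.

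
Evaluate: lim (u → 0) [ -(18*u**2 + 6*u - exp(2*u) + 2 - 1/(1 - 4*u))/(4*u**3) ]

Substitution gives 0/0; apply L'Hôpital's rule 3 times.
After differentiating numerator and denominator 3 times the quotient is (-8*e^(2*u) - 384/(4*u - 1)^4)/(-24); at u = 0 this is 49/3.

49/3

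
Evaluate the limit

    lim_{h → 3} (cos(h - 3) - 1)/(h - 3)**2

-1/2

Direct substitution gives 0/0.
Apply L'Hôpital: lim (-sin(h - 3))/(2*h - 6), still 0/0.
After 2 applications of L'Hôpital's rule the quotient is (-cos(h - 3))/(2); substituting h = 3 gives -1/2.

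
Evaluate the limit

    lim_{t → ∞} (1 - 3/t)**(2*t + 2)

e^(-6)

Let L be the limit and take ln: ln L = lim (2t + 2)·ln(1 - 3/t) = lim (2t + 2)·(-3/t + O(1/t²)) = -6.
Hence L = e^(-6).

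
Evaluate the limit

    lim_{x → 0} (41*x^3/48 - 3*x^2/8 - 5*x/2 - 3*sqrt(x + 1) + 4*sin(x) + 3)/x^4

Substitution gives 0/0 (the numerator vanishes to order 4).
Expand each term to order x^4: the coefficient of x^4 in 4·sin(x) is 0 and in -3·√(1 + x) is 15/128.
Lower-order terms cancel with the polynomial part, so the numerator is (15/128)·x^4 + o(x^4), and the limit is (15/128)/(1) = 15/128.

15/128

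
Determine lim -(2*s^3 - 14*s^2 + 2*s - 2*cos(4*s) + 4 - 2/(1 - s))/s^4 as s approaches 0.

Substitution gives 0/0 (the numerator vanishes to order 4).
Expand each term to order s^4: the coefficient of s^4 in -2·cos(4s) is -64/3 and in -2·1/(1 - s) is -2.
Lower-order terms cancel with the polynomial part, so the numerator is (-70/3)·s^4 + o(s^4), and the limit is (-70/3)/(-1) = 70/3.

70/3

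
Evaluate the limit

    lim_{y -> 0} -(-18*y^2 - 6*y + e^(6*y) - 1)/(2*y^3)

Direct substitution gives 0/0.
Apply L'Hôpital: lim (-36*y + 6*e^(6*y) - 6)/(-6*y^2), still 0/0.
Apply L'Hôpital: lim (36*e^(6*y) - 36)/(-12*y), still 0/0.
After 3 applications of L'Hôpital's rule the quotient is (216*e^(6*y))/(-12); substituting y = 0 gives -18.

-18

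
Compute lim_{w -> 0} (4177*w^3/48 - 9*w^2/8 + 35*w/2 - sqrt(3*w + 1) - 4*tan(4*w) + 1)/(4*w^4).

Substitution gives 0/0 (the numerator vanishes to order 4).
Expand each term to order w^4: the coefficient of w^4 in -4·tan(4w) is 0 and in −√(1 + 3w) is 405/128.
Lower-order terms cancel with the polynomial part, so the numerator is (405/128)·w^4 + o(w^4), and the limit is (405/128)/(4) = 405/512.

405/512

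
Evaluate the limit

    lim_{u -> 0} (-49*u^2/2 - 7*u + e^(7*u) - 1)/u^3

343/6

Direct substitution gives 0/0.
Apply L'Hôpital: lim (-49*u + 7*e^(7*u) - 7)/(3*u^2), still 0/0.
Apply L'Hôpital: lim (49*e^(7*u) - 49)/(6*u), still 0/0.
After 3 applications of L'Hôpital's rule the quotient is (343*e^(7*u))/(6); substituting u = 0 gives 343/6.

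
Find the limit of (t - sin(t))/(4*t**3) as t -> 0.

Direct substitution gives 0/0.
Apply L'Hôpital: lim (1 - cos(t))/(12*t^2), still 0/0.
Apply L'Hôpital: lim (sin(t))/(24*t), still 0/0.
After 3 applications of L'Hôpital's rule the quotient is (cos(t))/(24); substituting t = 0 gives 1/24.

1/24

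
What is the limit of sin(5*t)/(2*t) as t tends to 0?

Substitution gives 0/0.
Write it as (5/2)·sin(5t)/(5t); since sin(u)/u → 1, the limit is 5/2.

5/2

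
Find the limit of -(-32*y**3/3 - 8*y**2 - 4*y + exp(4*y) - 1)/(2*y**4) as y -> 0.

Direct substitution gives 0/0.
Apply L'Hôpital: lim (-32*y^2 - 16*y + 4*e^(4*y) - 4)/(-8*y^3), still 0/0.
Apply L'Hôpital: lim (-64*y + 16*e^(4*y) - 16)/(-24*y^2), still 0/0.
Apply L'Hôpital: lim (64*e^(4*y) - 64)/(-48*y), still 0/0.
After 4 applications of L'Hôpital's rule the quotient is (256*e^(4*y))/(-48); substituting y = 0 gives -16/3.

-16/3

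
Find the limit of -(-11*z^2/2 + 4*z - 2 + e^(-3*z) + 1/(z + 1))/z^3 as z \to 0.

11/2

Substitution gives 0/0; apply L'Hôpital's rule 3 times.
After differentiating numerator and denominator 3 times the quotient is (-27*e^(-3*z) - 6/(z + 1)^4)/(-6); at z = 0 this is 11/2.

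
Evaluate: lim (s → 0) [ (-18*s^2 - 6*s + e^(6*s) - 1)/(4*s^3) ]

9

Direct substitution gives 0/0.
Apply L'Hôpital: lim (-36*s + 6*e^(6*s) - 6)/(12*s^2), still 0/0.
Apply L'Hôpital: lim (36*e^(6*s) - 36)/(24*s), still 0/0.
After 3 applications of L'Hôpital's rule the quotient is (216*e^(6*s))/(24); substituting s = 0 gives 9.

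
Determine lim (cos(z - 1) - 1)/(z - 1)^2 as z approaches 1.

Direct substitution gives 0/0.
Apply L'Hôpital: lim (-sin(z - 1))/(2*z - 2), still 0/0.
After 2 applications of L'Hôpital's rule the quotient is (-cos(z - 1))/(2); substituting z = 1 gives -1/2.

-1/2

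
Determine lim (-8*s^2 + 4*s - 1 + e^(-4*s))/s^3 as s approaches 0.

Direct substitution gives 0/0.
Apply L'Hôpital: lim (-16*s + 4 - 4*e^(-4*s))/(3*s^2), still 0/0.
Apply L'Hôpital: lim (-16 + 16*e^(-4*s))/(6*s), still 0/0.
After 3 applications of L'Hôpital's rule the quotient is (-64*e^(-4*s))/(6); substituting s = 0 gives -32/3.

-32/3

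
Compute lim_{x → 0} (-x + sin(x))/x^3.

-1/6

Direct substitution gives 0/0.
Apply L'Hôpital: lim (cos(x) - 1)/(3*x^2), still 0/0.
Apply L'Hôpital: lim (-sin(x))/(6*x), still 0/0.
After 3 applications of L'Hôpital's rule the quotient is (-cos(x))/(6); substituting x = 0 gives -1/6.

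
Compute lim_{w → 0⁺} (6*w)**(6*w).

Base → 0⁺ and exponent → 0⁺: a 0^0 form.
Take logs: 6w·ln(6w). This is 0·(−∞); rewriting as ln(6w)/(1/(6w)) and applying L'Hôpital gives 0.
Hence the limit is e^0 = 1.

1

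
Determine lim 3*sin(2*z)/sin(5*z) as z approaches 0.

6/5

Substitution gives 0/0.
Divide numerator and denominator by z: sin(2z)/z → 2 and sin(5z)/z → 5, so the limit is 3·2/5 = 6/5.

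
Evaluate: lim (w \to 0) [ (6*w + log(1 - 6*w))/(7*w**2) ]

-18/7

Direct substitution gives 0/0.
Apply L'Hôpital: lim (6 - 6/(1 - 6*w))/(14*w), still 0/0.
After 2 applications of L'Hôpital's rule the quotient is (-36/(1 - 6*w)^2)/(14); substituting w = 0 gives -18/7.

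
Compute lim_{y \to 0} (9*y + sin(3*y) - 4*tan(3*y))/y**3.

-81/2

Substitution gives 0/0 (the numerator vanishes to order 3).
Expand each term to order y^3: the coefficient of y^3 in sin(3y) is -9/2 and in -4·tan(3y) is -36.
Lower-order terms cancel with the polynomial part, so the numerator is (-81/2)·y^3 + o(y^3), and the limit is (-81/2)/(1) = -81/2.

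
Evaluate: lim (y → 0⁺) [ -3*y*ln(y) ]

This is a 0·(−∞) form. Rewrite as -3·ln(y) / y^(−1) and apply L'Hôpital:
the derivative quotient is -3·(1/y) / (−1·y^(−2)) = (3/1)·y^1 → 0.

0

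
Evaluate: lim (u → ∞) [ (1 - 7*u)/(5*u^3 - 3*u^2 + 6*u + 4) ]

0

The denominator has degree 3 and the numerator degree 1. Dividing numerator and denominator by u^3 sends every term to 0 except the leading denominator term, so the limit is 0.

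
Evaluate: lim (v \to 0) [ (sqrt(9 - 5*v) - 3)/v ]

-5/6

Substitution gives 0/0. Multiply numerator and denominator by the conjugate √(9 - 5v) + √9.
The numerator becomes (9 - 5v) − 9 = -5v, so the expression simplifies to -5/(√(9 - 5v) + √9).
Letting v → 0 gives -5/(2√9) = -5/6.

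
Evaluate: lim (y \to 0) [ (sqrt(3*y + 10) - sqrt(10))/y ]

Substitution gives 0/0. Multiply numerator and denominator by the conjugate √(10 + 3y) + √10.
The numerator becomes (10 + 3y) − 10 = 3y, so the expression simplifies to 3/(√(10 + 3y) + √10).
Letting y → 0 gives 3/(2√10) = 3*√(10)/20.

3*√(10)/20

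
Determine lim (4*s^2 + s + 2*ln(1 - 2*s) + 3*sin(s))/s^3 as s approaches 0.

-35/6

Substitution gives 0/0; apply L'Hôpital's rule 3 times.
After differentiating numerator and denominator 3 times the quotient is (-3*cos(s) + 32/(2*s - 1)^3)/(6); at s = 0 this is -35/6.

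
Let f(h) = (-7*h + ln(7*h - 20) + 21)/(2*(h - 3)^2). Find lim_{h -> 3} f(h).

-49/4

Direct substitution gives 0/0.
Apply L'Hôpital: lim (-7 + 7/(7*h - 20))/(4*h - 12), still 0/0.
After 2 applications of L'Hôpital's rule the quotient is (-49/(7*h - 20)^2)/(4); substituting h = 3 gives -49/4.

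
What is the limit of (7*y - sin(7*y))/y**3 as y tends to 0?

343/6

Direct substitution gives 0/0.
Apply L'Hôpital: lim (7 - 7*cos(7*y))/(3*y^2), still 0/0.
Apply L'Hôpital: lim (49*sin(7*y))/(6*y), still 0/0.
After 3 applications of L'Hôpital's rule the quotient is (343*cos(7*y))/(6); substituting y = 0 gives 343/6.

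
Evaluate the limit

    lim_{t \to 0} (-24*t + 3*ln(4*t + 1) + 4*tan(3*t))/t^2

-24

Substitution gives 0/0 (the numerator vanishes to order 2).
Expand each term to order t^2: the coefficient of t^2 in 3·ln(1 + 4t) is -24 and in 4·tan(3t) is 0.
Lower-order terms cancel with the polynomial part, so the numerator is (-24)·t^2 + o(t^2), and the limit is (-24)/(1) = -24.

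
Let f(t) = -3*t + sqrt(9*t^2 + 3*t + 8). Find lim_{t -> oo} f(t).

1/2

This has the form ∞ − ∞. Multiply and divide by the conjugate √(9*t^2 + 3*t + 8) + 3t.
That gives (3t + 8) / (√(9*t^2 + 3*t + 8) + 3t).
Divide numerator and denominator by t: the limit is 3/(2·3) = 1/2.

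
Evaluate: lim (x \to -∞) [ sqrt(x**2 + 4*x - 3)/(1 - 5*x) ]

1/5

For large |x|, √(x^2 + 4*x - 3) ≈ √1·|x| and the denominator ≈ -5x.
Since x → −∞, |x| = −x, giving −√1/(-5) = 1/5.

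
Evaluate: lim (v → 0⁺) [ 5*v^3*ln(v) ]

0

This is a 0·(−∞) form. Rewrite as 5·ln(v) / v^(−3) and apply L'Hôpital:
the derivative quotient is 5·(1/v) / (−3·v^(−4)) = (-5/3)·v^3 → 0.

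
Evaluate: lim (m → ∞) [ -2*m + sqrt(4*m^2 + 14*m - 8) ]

This has the form ∞ − ∞. Multiply and divide by the conjugate √(4*m^2 + 14*m - 8) + 2m.
That gives (14m - 8) / (√(4*m^2 + 14*m - 8) + 2m).
Divide numerator and denominator by m: the limit is 14/(2·2) = 7/2.

7/2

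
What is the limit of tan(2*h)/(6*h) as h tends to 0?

Substitution gives 0/0.
Since tan(u)/u → 1 as u → 0, tan(2h)/(2h) → 1 and the limit is 2/6 = 1/3.

1/3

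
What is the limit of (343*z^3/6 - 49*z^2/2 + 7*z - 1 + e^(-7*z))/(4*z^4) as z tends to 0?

Direct substitution gives 0/0.
Apply L'Hôpital: lim (343*z^2/2 - 49*z + 7 - 7*e^(-7*z))/(16*z^3), still 0/0.
Apply L'Hôpital: lim (343*z - 49 + 49*e^(-7*z))/(48*z^2), still 0/0.
Apply L'Hôpital: lim (343 - 343*e^(-7*z))/(96*z), still 0/0.
After 4 applications of L'Hôpital's rule the quotient is (2401*e^(-7*z))/(96); substituting z = 0 gives 2401/96.

2401/96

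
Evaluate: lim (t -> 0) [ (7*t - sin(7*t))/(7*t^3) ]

Direct substitution gives 0/0.
Apply L'Hôpital: lim (7 - 7*cos(7*t))/(21*t^2), still 0/0.
Apply L'Hôpital: lim (49*sin(7*t))/(42*t), still 0/0.
After 3 applications of L'Hôpital's rule the quotient is (343*cos(7*t))/(42); substituting t = 0 gives 49/6.

49/6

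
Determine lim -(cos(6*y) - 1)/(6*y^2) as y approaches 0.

3

Direct substitution gives 0/0.
Apply L'Hôpital: lim (-6*sin(6*y))/(-12*y), still 0/0.
After 2 applications of L'Hôpital's rule the quotient is (-36*cos(6*y))/(-12); substituting y = 0 gives 3.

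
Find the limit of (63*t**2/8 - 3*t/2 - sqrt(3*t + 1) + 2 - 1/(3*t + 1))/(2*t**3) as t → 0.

405/32

Substitution gives 0/0 (the numerator vanishes to order 3).
Expand each term to order t^3: the coefficient of t^3 in −√(1 + 3t) is -27/16 and in −1/(1 + 3t) is 27.
Lower-order terms cancel with the polynomial part, so the numerator is (405/16)·t^3 + o(t^3), and the limit is (405/16)/(2) = 405/32.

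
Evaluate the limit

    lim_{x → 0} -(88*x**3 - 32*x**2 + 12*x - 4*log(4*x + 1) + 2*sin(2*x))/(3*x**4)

Substitution gives 0/0 (the numerator vanishes to order 4).
Expand each term to order x^4: the coefficient of x^4 in 2·sin(2x) is 0 and in -4·ln(1 + 4x) is 256.
Lower-order terms cancel with the polynomial part, so the numerator is (256)·x^4 + o(x^4), and the limit is (256)/(-3) = -256/3.

-256/3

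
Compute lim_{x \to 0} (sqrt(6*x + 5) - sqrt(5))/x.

3*√(5)/5

Substitution gives 0/0. Multiply numerator and denominator by the conjugate √(5 + 6x) + √5.
The numerator becomes (5 + 6x) − 5 = 6x, so the expression simplifies to 6/(√(5 + 6x) + √5).
Letting x → 0 gives 6/(2√5) = 3*√(5)/5.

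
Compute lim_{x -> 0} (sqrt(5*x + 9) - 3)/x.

A 0/0 form; rationalise with √(9 + 5x) + √9. This collapses the numerator to 5x, leaving 5/(√(9 + 5x) + √9) → 5/(2√9) = 5/6.

5/6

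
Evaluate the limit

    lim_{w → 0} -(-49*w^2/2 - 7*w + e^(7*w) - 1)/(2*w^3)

-343/12

Direct substitution gives 0/0.
Apply L'Hôpital: lim (-49*w + 7*e^(7*w) - 7)/(-6*w^2), still 0/0.
Apply L'Hôpital: lim (49*e^(7*w) - 49)/(-12*w), still 0/0.
After 3 applications of L'Hôpital's rule the quotient is (343*e^(7*w))/(-12); substituting w = 0 gives -343/12.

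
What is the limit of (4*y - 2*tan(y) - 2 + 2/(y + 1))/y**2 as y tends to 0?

2

Substitution gives 0/0; apply L'Hôpital's rule 2 times.
After differentiating numerator and denominator 2 times the quotient is (-4*tan(y)/cos(y)^2 + 4/(y + 1)^3)/(2); at y = 0 this is 2.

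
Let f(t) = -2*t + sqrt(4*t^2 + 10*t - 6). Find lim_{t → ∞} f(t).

This has the form ∞ − ∞. Multiply and divide by the conjugate √(4*t^2 + 10*t - 6) + 2t.
That gives (10t - 6) / (√(4*t^2 + 10*t - 6) + 2t).
Divide numerator and denominator by t: the limit is 10/(2·2) = 5/2.

5/2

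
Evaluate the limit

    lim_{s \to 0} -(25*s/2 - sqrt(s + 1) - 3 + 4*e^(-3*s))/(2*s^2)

Substitution gives 0/0 (the numerator vanishes to order 2).
Expand each term to order s^2: the coefficient of s^2 in 4·e^(-3s) is 18 and in −√(1 + s) is 1/8.
Lower-order terms cancel with the polynomial part, so the numerator is (145/8)·s^2 + o(s^2), and the limit is (145/8)/(-2) = -145/16.

-145/16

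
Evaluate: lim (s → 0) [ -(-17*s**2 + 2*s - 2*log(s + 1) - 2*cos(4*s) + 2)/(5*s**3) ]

Substitution gives 0/0; apply L'Hôpital's rule 3 times.
After differentiating numerator and denominator 3 times the quotient is (-128*sin(4*s) - 4/(s + 1)^3)/(-30); at s = 0 this is 2/15.

2/15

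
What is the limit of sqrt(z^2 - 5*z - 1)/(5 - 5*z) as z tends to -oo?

1/5

For large |z|, √(z^2 - 5*z - 1) ≈ √1·|z| and the denominator ≈ -5z.
Since z → −∞, |z| = −z, giving −√1/(-5) = 1/5.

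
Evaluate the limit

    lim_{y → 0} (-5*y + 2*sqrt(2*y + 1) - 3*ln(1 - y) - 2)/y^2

1/2

Substitution gives 0/0 (the numerator vanishes to order 2).
Expand each term to order y^2: the coefficient of y^2 in 2·√(1 + 2y) is -1 and in -3·ln(1 - y) is 3/2.
Lower-order terms cancel with the polynomial part, so the numerator is (1/2)·y^2 + o(y^2), and the limit is (1/2)/(1) = 1/2.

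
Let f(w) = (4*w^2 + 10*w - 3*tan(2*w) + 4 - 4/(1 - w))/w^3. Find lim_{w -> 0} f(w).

-12

Substitution gives 0/0; apply L'Hôpital's rule 3 times.
After differentiating numerator and denominator 3 times the quotient is (-96*tan(2*w)^2/cos(2*w)^2 - 48/cos(2*w)^4 - 24/(w - 1)^4)/(6); at w = 0 this is -12.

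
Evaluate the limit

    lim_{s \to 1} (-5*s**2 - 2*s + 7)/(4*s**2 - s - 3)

-12/7

At s = 1 both the top and bottom vanish — a removable singularity. Factoring out (s - 1) from each leaves (-5*s - 7)/(4*s + 3), which at s = 1 equals -12/7.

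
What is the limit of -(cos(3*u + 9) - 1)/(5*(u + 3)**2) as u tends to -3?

Direct substitution gives 0/0.
Apply L'Hôpital: lim (-3*sin(3*u + 9))/(-10*u - 30), still 0/0.
After 2 applications of L'Hôpital's rule the quotient is (-9*cos(3*u + 9))/(-10); substituting u = -3 gives 9/10.

9/10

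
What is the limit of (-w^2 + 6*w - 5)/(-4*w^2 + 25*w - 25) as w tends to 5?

4/15

At w = 5 both the top and bottom vanish — a removable singularity. Factoring out (w - 5) from each leaves (1 - w)/(5 - 4*w), which at w = 5 equals 4/15.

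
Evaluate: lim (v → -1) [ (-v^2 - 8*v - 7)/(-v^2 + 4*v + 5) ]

Direct substitution gives 0/0, so factor. Both numerator and denominator have (v + 1) as a factor.
After cancelling, the expression reduces to (-v - 7)/(5 - v).
Substituting v = -1 gives -1.

-1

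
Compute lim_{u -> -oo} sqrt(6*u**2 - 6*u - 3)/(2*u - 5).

For large |u|, √(6*u^2 - 6*u - 3) ≈ √6·|u| and the denominator ≈ 2u.
Since u → −∞, |u| = −u, giving −√6/(2) = -√(6)/2.

-√(6)/2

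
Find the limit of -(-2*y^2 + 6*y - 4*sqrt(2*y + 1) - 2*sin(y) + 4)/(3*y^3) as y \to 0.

Substitution gives 0/0; apply L'Hôpital's rule 3 times.
After differentiating numerator and denominator 3 times the quotient is (2*cos(y) - 12/(2*y + 1)^(5/2))/(-18); at y = 0 this is 5/9.

5/9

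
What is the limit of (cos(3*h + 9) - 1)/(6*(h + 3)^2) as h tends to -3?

-3/4

Direct substitution gives 0/0.
Apply L'Hôpital: lim (-3*sin(3*h + 9))/(12*h + 36), still 0/0.
After 2 applications of L'Hôpital's rule the quotient is (-9*cos(3*h + 9))/(12); substituting h = -3 gives -3/4.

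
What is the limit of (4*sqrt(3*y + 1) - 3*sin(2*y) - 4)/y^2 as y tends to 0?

Substitution gives 0/0; apply L'Hôpital's rule 2 times.
After differentiating numerator and denominator 2 times the quotient is (12*sin(2*y) - 9/(3*y + 1)^(3/2))/(2); at y = 0 this is -9/2.

-9/2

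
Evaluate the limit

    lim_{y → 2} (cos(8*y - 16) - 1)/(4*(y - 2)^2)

Direct substitution gives 0/0.
Apply L'Hôpital: lim (-8*sin(8*y - 16))/(8*y - 16), still 0/0.
After 2 applications of L'Hôpital's rule the quotient is (-64*cos(8*y - 16))/(8); substituting y = 2 gives -8.

-8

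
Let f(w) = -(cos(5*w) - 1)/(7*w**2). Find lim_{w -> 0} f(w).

Direct substitution gives 0/0.
Apply L'Hôpital: lim (-5*sin(5*w))/(-14*w), still 0/0.
After 2 applications of L'Hôpital's rule the quotient is (-25*cos(5*w))/(-14); substituting w = 0 gives 25/14.

25/14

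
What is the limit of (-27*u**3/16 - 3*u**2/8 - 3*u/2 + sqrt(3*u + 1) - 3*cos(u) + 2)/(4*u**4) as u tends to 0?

Substitution gives 0/0 (the numerator vanishes to order 4).
Expand each term to order u^4: the coefficient of u^4 in -3·cos(u) is -1/8 and in √(1 + 3u) is -405/128.
Lower-order terms cancel with the polynomial part, so the numerator is (-421/128)·u^4 + o(u^4), and the limit is (-421/128)/(4) = -421/512.

-421/512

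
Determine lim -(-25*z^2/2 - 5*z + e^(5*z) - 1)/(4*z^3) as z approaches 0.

Direct substitution gives 0/0.
Apply L'Hôpital: lim (-25*z + 5*e^(5*z) - 5)/(-12*z^2), still 0/0.
Apply L'Hôpital: lim (25*e^(5*z) - 25)/(-24*z), still 0/0.
After 3 applications of L'Hôpital's rule the quotient is (125*e^(5*z))/(-24); substituting z = 0 gives -125/24.

-125/24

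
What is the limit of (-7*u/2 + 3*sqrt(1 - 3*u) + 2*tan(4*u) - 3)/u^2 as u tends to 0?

Substitution gives 0/0; apply L'Hôpital's rule 2 times.
After differentiating numerator and denominator 2 times the quotient is (64*tan(4*u)/cos(4*u)^2 - 27/(4*(1 - 3*u)^(3/2)))/(2); at u = 0 this is -27/8.

-27/8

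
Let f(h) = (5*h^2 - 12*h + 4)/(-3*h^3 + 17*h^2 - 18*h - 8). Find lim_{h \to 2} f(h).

Direct substitution gives 0/0, so factor. Both numerator and denominator have (h - 2) as a factor.
After cancelling, the expression reduces to (5*h - 2)/(-3*h^2 + 11*h + 4).
Substituting h = 2 gives 4/7.

4/7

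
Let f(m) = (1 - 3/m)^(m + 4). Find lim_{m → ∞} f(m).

Let L be the limit and take ln: ln L = lim (m + 4)·ln(1 - 3/m) = lim (m + 4)·(-3/m + O(1/m²)) = -3.
Hence L = e^(-3).

e^(-3)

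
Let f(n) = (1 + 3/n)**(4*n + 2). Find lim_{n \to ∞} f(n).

e^(12)

The base → 1 and the exponent → ∞: a 1^∞ form.
Take logarithms: (4n + 2)·ln(1 + 3/n). Since ln(1+u) ~ u for small u, this behaves like (4n)·(3/n) → 12.
So the limit is e^(12).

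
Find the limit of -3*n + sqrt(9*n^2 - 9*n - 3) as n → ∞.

-3/2

This has the form ∞ − ∞. Multiply and divide by the conjugate √(9*n^2 - 9*n - 3) + 3n.
That gives (-9n - 3) / (√(9*n^2 - 9*n - 3) + 3n).
Divide numerator and denominator by n: the limit is -9/(2·3) = -3/2.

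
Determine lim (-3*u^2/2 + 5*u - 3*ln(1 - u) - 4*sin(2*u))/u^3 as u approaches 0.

Substitution gives 0/0; apply L'Hôpital's rule 3 times.
After differentiating numerator and denominator 3 times the quotient is (32*cos(2*u) - 6/(u - 1)^3)/(6); at u = 0 this is 19/3.

19/3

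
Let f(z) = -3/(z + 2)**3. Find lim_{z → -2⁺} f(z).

-∞

As z → -2⁺, (z + 2) → 0⁺, so (z + 2)^3 → 0⁺ and -3/(z + 2)^3 → -∞.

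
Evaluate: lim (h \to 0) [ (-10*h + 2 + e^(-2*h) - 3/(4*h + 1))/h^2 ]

-46

Substitution gives 0/0 (the numerator vanishes to order 2).
Expand each term to order h^2: the coefficient of h^2 in e^(-2h) is 2 and in -3·1/(1 + 4h) is -48.
Lower-order terms cancel with the polynomial part, so the numerator is (-46)·h^2 + o(h^2), and the limit is (-46)/(1) = -46.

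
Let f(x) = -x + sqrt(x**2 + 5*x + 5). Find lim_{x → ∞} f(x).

5/2

This has the form ∞ − ∞. Multiply and divide by the conjugate √(x^2 + 5*x + 5) + x.
That gives (5x + 5) / (√(x^2 + 5*x + 5) + x).
Divide numerator and denominator by x: the limit is 5/(2·1) = 5/2.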